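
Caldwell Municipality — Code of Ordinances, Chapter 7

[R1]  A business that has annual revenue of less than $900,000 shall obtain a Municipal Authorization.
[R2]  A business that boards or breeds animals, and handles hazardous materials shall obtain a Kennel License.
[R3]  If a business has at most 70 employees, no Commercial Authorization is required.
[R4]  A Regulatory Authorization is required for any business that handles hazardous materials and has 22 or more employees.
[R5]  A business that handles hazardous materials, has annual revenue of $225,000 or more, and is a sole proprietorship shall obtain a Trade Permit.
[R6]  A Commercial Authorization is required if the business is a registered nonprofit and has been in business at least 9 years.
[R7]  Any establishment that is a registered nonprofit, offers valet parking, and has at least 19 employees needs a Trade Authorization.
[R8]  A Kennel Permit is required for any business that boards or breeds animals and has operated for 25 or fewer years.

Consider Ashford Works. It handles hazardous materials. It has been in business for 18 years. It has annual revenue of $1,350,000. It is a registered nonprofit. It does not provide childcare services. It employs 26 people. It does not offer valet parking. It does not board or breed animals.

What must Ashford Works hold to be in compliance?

[R1] revenue $1,350,000 ≥ $900,000 → Municipal Authorization not required.
[R2] does not board or breed animals; handles hazardous materials → Kennel License not required.
[R3] employees 26 ≤ 70 → exempt from Commercial Authorization.
[R4] handles hazardous materials; employees 26 ≥ 22 → Regulatory Authorization required.
[R5] handles hazardous materials; revenue $1,350,000 ≥ $225,000; is a registered nonprofit (not: is a sole proprietorship) → Trade Permit not required.
[R6] is a registered nonprofit; years in business 18 ≥ 9 → Commercial Authorization required.
[R7] is a registered nonprofit; does not offer valet parking; employees 26 ≥ 19 → Trade Authorization not required.
[R8] does not board or breed animals; years in business 18 ≤ 25 → Kennel Permit not required.

Regulatory Authorization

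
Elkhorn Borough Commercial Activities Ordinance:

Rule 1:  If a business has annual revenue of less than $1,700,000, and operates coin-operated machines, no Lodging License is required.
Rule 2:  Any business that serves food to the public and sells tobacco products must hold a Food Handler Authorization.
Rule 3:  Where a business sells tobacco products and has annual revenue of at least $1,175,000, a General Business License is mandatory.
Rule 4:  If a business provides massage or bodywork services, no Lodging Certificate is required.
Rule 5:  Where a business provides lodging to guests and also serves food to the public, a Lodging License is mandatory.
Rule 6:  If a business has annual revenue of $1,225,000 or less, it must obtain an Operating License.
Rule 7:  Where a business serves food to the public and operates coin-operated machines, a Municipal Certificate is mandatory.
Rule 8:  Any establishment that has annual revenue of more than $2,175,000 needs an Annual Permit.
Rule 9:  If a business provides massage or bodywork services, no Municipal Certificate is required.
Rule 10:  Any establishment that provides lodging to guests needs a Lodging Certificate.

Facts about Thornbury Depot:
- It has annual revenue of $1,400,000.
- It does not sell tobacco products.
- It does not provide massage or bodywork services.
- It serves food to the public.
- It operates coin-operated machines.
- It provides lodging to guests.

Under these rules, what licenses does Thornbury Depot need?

Rule 1: revenue $1,400,000 < $1,700,000; operates coin-operated machines → exempt from Lodging License.
Rule 2: serves food to the public; does not sell tobacco products → Food Handler Authorization not required.
Rule 3: does not sell tobacco products; revenue $1,400,000 ≥ $1,175,000 → General Business License not required.
Rule 4: does not provide massage or bodywork services → Lodging Certificate exemption does not apply.
Rule 5: provides lodging to guests; serves food to the public → Lodging License required.
Rule 6: revenue $1,400,000 > $1,225,000 → Operating License not required.
Rule 7: serves food to the public; operates coin-operated machines → Municipal Certificate required.
Rule 8: revenue $1,400,000 ≤ $2,175,000 → Annual Permit not required.
Rule 9: does not provide massage or bodywork services → Municipal Certificate exemption does not apply.
Rule 10: provides lodging to guests → Lodging Certificate required.

Lodging Certificate, Municipal Certificate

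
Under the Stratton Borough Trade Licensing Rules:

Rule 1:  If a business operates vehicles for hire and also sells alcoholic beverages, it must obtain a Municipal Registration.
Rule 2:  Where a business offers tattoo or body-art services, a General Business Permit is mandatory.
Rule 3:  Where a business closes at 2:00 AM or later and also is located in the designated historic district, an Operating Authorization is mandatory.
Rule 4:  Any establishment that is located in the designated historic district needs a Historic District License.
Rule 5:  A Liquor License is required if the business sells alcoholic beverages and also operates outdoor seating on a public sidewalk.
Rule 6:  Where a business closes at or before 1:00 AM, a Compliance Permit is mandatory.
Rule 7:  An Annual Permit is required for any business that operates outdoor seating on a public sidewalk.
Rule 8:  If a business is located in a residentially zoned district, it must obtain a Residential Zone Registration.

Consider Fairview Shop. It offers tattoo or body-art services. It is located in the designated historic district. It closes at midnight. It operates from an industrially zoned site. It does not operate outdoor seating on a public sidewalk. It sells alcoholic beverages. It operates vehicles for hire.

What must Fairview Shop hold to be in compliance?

Rule 1: operates vehicles for hire; sells alcoholic beverages → Municipal Registration required.
Rule 2: offers tattoo or body-art services → General Business Permit required.
Rule 3: closes midnight, at/before 2:00 AM; is located in the designated historic district → Operating Authorization not required.
Rule 4: is located in the designated historic district → Historic District License required.
Rule 5: sells alcoholic beverages; does not operate outdoor seating on a public sidewalk → Liquor License not required.
Rule 6: closes midnight, at/before 1:00 AM → Compliance Permit required.
Rule 7: does not operate outdoor seating on a public sidewalk → Annual Permit not required.
Rule 8: is located in the designated historic district (not: is located in a residentially zoned district) → Residential Zone Registration not required.

Compliance Permit, General Business Permit, Historic District License, Municipal Registration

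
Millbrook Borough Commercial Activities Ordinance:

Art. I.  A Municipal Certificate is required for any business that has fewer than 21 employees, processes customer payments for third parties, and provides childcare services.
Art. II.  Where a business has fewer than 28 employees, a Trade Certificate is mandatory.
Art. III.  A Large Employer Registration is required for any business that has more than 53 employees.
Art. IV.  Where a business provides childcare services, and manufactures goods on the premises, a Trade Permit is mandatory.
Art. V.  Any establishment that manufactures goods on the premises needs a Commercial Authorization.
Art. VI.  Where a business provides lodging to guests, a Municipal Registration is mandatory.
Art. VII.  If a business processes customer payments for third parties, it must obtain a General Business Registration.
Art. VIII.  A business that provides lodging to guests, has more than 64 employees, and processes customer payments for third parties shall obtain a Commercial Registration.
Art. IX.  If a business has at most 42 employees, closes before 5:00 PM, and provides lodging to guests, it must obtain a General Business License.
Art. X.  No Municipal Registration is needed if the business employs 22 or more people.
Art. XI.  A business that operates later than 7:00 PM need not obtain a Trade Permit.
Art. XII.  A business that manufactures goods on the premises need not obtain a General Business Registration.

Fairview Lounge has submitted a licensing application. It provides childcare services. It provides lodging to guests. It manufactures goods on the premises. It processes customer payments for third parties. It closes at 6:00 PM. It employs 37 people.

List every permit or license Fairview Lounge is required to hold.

Art. I. employees 37 ≥ 21; processes customer payments for third parties; provides childcare services → Municipal Certificate not required.
Art. II. employees 37 ≥ 28 → Trade Certificate not required.
Art. III. employees 37 ≤ 53 → Large Employer Registration not required.
Art. IV. provides childcare services; manufactures goods on the premises → Trade Permit required.
Art. V. manufactures goods on the premises → Commercial Authorization required.
Art. VI. provides lodging to guests → Municipal Registration required.
Art. VII. processes customer payments for third parties → General Business Registration required.
Art. VIII. provides lodging to guests; employees 37 ≤ 64; processes customer payments for third parties → Commercial Registration not required.
Art. IX. employees 37 ≤ 42; closes 6:00 PM, after 5:00 PM; provides lodging to guests → General Business License not required.
Art. X. employees 37 ≥ 22 → exempt from Municipal Registration.
Art. XI. closes 6:00 PM, at/before 7:00 PM → Trade Permit exemption does not apply.
Art. XII. manufactures goods on the premises → exempt from General Business Registration.

Commercial Authorization, Trade Permit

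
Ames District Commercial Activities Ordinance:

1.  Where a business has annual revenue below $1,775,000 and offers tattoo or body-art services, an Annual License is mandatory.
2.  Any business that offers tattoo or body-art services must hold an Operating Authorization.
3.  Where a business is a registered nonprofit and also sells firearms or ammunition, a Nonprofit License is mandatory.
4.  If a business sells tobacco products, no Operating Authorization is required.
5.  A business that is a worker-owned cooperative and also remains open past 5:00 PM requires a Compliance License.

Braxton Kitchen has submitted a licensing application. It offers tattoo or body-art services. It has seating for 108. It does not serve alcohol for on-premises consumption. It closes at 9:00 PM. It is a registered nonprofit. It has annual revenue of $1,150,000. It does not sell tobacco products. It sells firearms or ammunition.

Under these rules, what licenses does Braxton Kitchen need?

1. revenue $1,150,000 < $1,775,000; offers tattoo or body-art services → Annual License required.
2. offers tattoo or body-art services → Operating Authorization required.
3. is a registered nonprofit; sells firearms or ammunition → Nonprofit License required.
4. does not sell tobacco products → Operating Authorization exemption does not apply.
5. is a registered nonprofit (not: is a worker-owned cooperative); closes 9:00 PM, after 5:00 PM → Compliance License not required.

Annual License, Nonprofit License, Operating Authorization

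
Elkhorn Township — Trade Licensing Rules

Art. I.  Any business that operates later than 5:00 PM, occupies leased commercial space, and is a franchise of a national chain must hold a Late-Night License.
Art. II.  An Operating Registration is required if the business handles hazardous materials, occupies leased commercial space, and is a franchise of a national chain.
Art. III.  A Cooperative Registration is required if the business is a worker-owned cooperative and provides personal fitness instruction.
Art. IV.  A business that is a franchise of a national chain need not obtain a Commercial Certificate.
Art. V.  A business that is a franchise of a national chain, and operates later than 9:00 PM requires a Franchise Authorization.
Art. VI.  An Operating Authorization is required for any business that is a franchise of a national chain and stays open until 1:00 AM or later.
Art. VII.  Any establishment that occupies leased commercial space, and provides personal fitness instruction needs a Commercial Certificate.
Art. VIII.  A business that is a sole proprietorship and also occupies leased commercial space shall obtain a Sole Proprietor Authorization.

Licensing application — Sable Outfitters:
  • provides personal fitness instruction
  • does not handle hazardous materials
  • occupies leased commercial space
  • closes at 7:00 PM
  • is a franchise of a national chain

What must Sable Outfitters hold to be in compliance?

Art. I. closes 7:00 PM, after 5:00 PM; occupies leased commercial space; is a franchise of a national chain → Late-Night License required.
Art. II. does not handle hazardous materials; occupies leased commercial space; is a franchise of a national chain → Operating Registration not required.
Art. III. is a franchise of a national chain (not: is a worker-owned cooperative); provides personal fitness instruction → Cooperative Registration not required.
Art. IV. is a franchise of a national chain → exempt from Commercial Certificate.
Art. V. is a franchise of a national chain; closes 7:00 PM, at/before 9:00 PM → Franchise Authorization not required.
Art. VI. is a franchise of a national chain; closes 7:00 PM, at/before 1:00 AM → Operating Authorization not required.
Art. VII. occupies leased commercial space; provides personal fitness instruction → Commercial Certificate required.
Art. VIII. is a franchise of a national chain (not: is a sole proprietorship); occupies leased commercial space → Sole Proprietor Authorization not required.

Late-Night License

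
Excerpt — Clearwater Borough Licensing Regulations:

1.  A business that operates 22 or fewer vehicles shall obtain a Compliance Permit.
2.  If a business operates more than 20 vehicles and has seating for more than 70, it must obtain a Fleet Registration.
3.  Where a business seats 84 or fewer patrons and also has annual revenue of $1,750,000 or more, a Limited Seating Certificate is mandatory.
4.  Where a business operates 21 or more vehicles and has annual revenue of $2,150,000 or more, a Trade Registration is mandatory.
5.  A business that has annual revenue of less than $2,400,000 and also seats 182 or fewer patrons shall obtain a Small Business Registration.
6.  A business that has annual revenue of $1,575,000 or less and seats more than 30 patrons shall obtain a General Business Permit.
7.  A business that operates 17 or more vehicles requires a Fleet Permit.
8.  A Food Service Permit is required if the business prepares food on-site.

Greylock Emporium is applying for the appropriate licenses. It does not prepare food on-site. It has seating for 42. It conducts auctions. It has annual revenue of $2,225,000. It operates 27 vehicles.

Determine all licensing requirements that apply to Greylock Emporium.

Fleet Permit, Limited Seating Certificate, Small Business Registration, Trade Registration

1. vehicles 27 > 22 → Compliance Permit not required.
2. vehicles 27 > 20; seating 42 ≤ 70 → Fleet Registration not required.
3. seating 42 ≤ 84; revenue $2,225,000 ≥ $1,750,000 → Limited Seating Certificate required.
4. vehicles 27 ≥ 21; revenue $2,225,000 ≥ $2,150,000 → Trade Registration required.
5. revenue $2,225,000 < $2,400,000; seating 42 ≤ 182 → Small Business Registration required.
6. revenue $2,225,000 > $1,575,000; seating 42 > 30 → General Business Permit not required.
7. vehicles 27 ≥ 17 → Fleet Permit required.
8. does not prepare food on-site → Food Service Permit not required.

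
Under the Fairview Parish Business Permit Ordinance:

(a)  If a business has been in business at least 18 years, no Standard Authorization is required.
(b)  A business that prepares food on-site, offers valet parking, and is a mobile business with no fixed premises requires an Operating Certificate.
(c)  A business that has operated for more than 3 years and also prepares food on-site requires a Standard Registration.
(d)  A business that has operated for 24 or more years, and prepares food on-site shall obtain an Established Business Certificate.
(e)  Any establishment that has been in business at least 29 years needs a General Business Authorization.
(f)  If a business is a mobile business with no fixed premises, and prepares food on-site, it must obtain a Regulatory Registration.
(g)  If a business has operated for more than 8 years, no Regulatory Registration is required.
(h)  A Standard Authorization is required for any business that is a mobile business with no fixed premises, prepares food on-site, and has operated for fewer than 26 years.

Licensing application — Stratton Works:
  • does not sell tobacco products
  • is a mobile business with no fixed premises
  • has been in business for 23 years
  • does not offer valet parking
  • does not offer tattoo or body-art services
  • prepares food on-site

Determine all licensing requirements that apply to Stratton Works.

Standard Registration

(a) years in business 23 ≥ 18 → exempt from Standard Authorization.
(b) prepares food on-site; does not offer valet parking; is a mobile business with no fixed premises → Operating Certificate not required.
(c) years in business 23 > 3; prepares food on-site → Standard Registration required.
(d) years in business 23 < 24; prepares food on-site → Established Business Certificate not required.
(e) years in business 23 < 29 → General Business Authorization not required.
(f) is a mobile business with no fixed premises; prepares food on-site → Regulatory Registration required.
(g) years in business 23 > 8 → exempt from Regulatory Registration.
(h) is a mobile business with no fixed premises; prepares food on-site; years in business 23 < 26 → Standard Authorization required.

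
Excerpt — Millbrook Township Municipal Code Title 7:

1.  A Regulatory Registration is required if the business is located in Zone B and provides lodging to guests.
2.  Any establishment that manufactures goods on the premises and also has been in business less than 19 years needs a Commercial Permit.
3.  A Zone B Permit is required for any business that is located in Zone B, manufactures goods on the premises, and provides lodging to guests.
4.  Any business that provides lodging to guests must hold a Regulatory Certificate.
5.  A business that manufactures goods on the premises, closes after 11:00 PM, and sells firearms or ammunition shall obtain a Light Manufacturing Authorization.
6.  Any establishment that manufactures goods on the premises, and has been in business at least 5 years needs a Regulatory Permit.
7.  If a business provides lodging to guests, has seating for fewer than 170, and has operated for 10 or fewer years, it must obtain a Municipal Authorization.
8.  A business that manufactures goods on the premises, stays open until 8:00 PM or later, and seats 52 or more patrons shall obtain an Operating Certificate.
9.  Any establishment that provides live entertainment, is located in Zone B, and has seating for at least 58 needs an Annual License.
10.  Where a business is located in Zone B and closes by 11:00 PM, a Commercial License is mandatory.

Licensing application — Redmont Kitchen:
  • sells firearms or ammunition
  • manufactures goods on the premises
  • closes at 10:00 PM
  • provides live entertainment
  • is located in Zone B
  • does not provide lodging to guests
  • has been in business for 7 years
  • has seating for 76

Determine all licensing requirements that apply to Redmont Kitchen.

Annual License, Commercial License, Commercial Permit, Operating Certificate, Regulatory Permit

1. is located in Zone B; does not provide lodging to guests → Regulatory Registration not required.
2. manufactures goods on the premises; years in business 7 < 19 → Commercial Permit required.
3. is located in Zone B; manufactures goods on the premises; does not provide lodging to guests → Zone B Permit not required.
4. does not provide lodging to guests → Regulatory Certificate not required.
5. manufactures goods on the premises; closes 10:00 PM, at/before 11:00 PM; sells firearms or ammunition → Light Manufacturing Authorization not required.
6. manufactures goods on the premises; years in business 7 ≥ 5 → Regulatory Permit required.
7. does not provide lodging to guests; seating 76 < 170; years in business 7 ≤ 10 → Municipal Authorization not required.
8. manufactures goods on the premises; closes 10:00 PM, after 8:00 PM; seating 76 ≥ 52 → Operating Certificate required.
9. provides live entertainment; is located in Zone B; seating 76 ≥ 58 → Annual License required.
10. is located in Zone B; closes 10:00 PM, at/before 11:00 PM → Commercial License required.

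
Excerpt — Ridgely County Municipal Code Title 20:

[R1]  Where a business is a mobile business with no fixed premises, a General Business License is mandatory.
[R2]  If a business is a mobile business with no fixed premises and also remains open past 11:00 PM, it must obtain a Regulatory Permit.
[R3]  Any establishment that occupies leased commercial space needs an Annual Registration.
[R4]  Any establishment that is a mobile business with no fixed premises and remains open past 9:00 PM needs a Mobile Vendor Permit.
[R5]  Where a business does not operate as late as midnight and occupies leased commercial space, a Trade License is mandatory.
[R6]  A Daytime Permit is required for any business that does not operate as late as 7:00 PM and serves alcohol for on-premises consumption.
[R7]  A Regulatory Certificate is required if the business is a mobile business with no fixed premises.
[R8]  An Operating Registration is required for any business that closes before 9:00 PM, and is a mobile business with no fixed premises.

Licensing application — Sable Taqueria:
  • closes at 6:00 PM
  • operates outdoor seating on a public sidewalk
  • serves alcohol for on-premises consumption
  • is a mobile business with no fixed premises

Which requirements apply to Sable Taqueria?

[R1] is a mobile business with no fixed premises → General Business License required.
[R2] is a mobile business with no fixed premises; closes 6:00 PM, at/before 11:00 PM → Regulatory Permit not required.
[R3] is a mobile business with no fixed premises (not: occupies leased commercial space) → Annual Registration not required.
[R4] is a mobile business with no fixed premises; closes 6:00 PM, at/before 9:00 PM → Mobile Vendor Permit not required.
[R5] closes 6:00 PM, at/before midnight; is a mobile business with no fixed premises (not: occupies leased commercial space) → Trade License not required.
[R6] closes 6:00 PM, at/before 7:00 PM; serves alcohol for on-premises consumption → Daytime Permit required.
[R7] is a mobile business with no fixed premises → Regulatory Certificate required.
[R8] closes 6:00 PM, at/before 9:00 PM; is a mobile business with no fixed premises → Operating Registration required.

Daytime Permit, General Business License, Operating Registration, Regulatory Certificate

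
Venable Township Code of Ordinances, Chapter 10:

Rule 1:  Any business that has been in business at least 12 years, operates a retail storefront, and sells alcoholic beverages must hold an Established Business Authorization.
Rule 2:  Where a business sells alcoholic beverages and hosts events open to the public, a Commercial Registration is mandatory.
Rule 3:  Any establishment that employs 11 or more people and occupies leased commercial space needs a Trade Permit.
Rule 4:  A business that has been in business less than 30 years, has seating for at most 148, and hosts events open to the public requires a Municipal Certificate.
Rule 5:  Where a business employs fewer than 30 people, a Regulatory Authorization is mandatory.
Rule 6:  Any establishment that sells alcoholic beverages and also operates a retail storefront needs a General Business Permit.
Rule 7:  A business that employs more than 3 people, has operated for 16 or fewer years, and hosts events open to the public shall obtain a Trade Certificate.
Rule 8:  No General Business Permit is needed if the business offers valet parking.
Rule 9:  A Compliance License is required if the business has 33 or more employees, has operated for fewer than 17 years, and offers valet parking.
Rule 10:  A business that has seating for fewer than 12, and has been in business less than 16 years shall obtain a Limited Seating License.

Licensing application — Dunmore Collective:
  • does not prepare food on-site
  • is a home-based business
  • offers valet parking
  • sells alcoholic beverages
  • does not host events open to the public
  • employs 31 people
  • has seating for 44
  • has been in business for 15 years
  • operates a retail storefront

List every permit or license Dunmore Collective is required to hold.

Rule 1: years in business 15 ≥ 12; operates a retail storefront; sells alcoholic beverages → Established Business Authorization required.
Rule 2: sells alcoholic beverages; does not host events open to the public → Commercial Registration not required.
Rule 3: employees 31 ≥ 11; is a home-based business (not: occupies leased commercial space) → Trade Permit not required.
Rule 4: years in business 15 < 30; seating 44 ≤ 148; does not host events open to the public → Municipal Certificate not required.
Rule 5: employees 31 ≥ 30 → Regulatory Authorization not required.
Rule 6: sells alcoholic beverages; operates a retail storefront → General Business Permit required.
Rule 7: employees 31 > 3; years in business 15 ≤ 16; does not host events open to the public → Trade Certificate not required.
Rule 8: offers valet parking → exempt from General Business Permit.
Rule 9: employees 31 < 33; years in business 15 < 17; offers valet parking → Compliance License not required.
Rule 10: seating 44 ≥ 12; years in business 15 < 16 → Limited Seating License not required.

Established Business Authorization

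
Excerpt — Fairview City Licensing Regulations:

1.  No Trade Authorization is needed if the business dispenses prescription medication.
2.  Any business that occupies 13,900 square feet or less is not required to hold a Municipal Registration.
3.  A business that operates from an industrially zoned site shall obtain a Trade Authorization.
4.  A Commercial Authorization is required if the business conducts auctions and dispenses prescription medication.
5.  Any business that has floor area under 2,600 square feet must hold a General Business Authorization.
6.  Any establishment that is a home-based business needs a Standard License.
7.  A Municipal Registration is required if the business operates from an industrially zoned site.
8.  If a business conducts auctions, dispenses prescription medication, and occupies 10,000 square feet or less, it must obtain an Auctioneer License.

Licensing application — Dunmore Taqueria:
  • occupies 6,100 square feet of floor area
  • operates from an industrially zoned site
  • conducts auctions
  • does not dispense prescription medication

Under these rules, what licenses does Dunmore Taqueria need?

Trade Authorization

1. does not dispense prescription medication → Trade Authorization exemption does not apply.
2. floor area 6,100 square feet ≤ 13,900 square feet → exempt from Municipal Registration.
3. operates from an industrially zoned site → Trade Authorization required.
4. conducts auctions; does not dispense prescription medication → Commercial Authorization not required.
5. floor area 6,100 square feet ≥ 2,600 square feet → General Business Authorization not required.
6. operates from an industrially zoned site (not: is a home-based business) → Standard License not required.
7. operates from an industrially zoned site → Municipal Registration required.
8. conducts auctions; does not dispense prescription medication; floor area 6,100 square feet ≤ 10,000 square feet → Auctioneer License not required.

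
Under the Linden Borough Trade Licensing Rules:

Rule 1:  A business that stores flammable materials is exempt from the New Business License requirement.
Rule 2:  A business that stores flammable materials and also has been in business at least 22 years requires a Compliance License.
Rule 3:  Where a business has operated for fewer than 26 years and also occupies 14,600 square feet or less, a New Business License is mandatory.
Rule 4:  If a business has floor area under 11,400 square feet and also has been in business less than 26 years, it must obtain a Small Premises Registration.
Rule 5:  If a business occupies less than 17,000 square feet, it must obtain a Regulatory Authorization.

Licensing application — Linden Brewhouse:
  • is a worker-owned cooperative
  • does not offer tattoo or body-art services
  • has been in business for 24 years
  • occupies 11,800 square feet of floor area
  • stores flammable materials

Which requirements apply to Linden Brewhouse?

Rule 1: stores flammable materials → exempt from New Business License.
Rule 2: stores flammable materials; years in business 24 ≥ 22 → Compliance License required.
Rule 3: years in business 24 < 26; floor area 11,800 square feet ≤ 14,600 square feet → New Business License required.
Rule 4: floor area 11,800 square feet ≥ 11,400 square feet; years in business 24 < 26 → Small Premises Registration not required.
Rule 5: floor area 11,800 square feet < 17,000 square feet → Regulatory Authorization required.

Compliance License, Regulatory Authorization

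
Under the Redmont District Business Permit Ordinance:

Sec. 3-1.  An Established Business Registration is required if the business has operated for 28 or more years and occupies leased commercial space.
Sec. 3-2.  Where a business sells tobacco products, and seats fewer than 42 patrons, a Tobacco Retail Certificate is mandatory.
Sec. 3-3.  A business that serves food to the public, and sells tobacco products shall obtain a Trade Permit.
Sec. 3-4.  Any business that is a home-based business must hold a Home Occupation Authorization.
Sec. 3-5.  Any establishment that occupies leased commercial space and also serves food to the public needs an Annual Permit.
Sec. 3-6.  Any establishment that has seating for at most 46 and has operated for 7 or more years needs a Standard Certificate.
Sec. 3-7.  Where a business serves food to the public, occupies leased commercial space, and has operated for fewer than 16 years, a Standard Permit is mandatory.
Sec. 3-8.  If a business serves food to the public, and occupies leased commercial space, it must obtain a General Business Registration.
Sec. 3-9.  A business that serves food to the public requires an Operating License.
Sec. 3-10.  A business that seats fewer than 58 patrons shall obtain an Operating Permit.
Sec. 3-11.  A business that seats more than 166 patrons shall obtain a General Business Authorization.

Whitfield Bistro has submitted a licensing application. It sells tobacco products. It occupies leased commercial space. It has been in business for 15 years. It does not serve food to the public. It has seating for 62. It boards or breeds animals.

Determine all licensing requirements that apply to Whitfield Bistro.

Sec. 3-1. years in business 15 < 28; occupies leased commercial space → Established Business Registration not required.
Sec. 3-2. sells tobacco products; seating 62 ≥ 42 → Tobacco Retail Certificate not required.
Sec. 3-3. does not serve food to the public; sells tobacco products → Trade Permit not required.
Sec. 3-4. occupies leased commercial space (not: is a home-based business) → Home Occupation Authorization not required.
Sec. 3-5. occupies leased commercial space; does not serve food to the public → Annual Permit not required.
Sec. 3-6. seating 62 > 46; years in business 15 ≥ 7 → Standard Certificate not required.
Sec. 3-7. does not serve food to the public; occupies leased commercial space; years in business 15 < 16 → Standard Permit not required.
Sec. 3-8. does not serve food to the public; occupies leased commercial space → General Business Registration not required.
Sec. 3-9. does not serve food to the public → Operating License not required.
Sec. 3-10. seating 62 ≥ 58 → Operating Permit not required.
Sec. 3-11. seating 62 ≤ 166 → General Business Authorization not required.

None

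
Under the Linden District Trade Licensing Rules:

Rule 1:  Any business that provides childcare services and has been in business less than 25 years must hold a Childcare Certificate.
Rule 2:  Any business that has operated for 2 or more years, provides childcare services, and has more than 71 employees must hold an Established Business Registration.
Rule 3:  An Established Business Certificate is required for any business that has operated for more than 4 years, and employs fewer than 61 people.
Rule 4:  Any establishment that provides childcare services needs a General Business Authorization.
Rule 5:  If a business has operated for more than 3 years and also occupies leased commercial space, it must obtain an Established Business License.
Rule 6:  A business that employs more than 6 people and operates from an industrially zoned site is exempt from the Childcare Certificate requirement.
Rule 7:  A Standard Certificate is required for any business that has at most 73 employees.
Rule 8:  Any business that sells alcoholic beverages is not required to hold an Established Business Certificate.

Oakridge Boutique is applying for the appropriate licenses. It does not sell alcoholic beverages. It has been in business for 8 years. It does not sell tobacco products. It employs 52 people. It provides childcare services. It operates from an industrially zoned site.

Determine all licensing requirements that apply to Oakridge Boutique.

Established Business Certificate, General Business Authorization, Standard Certificate

Rule 1: provides childcare services; years in business 8 < 25 → Childcare Certificate required.
Rule 2: years in business 8 ≥ 2; provides childcare services; employees 52 ≤ 71 → Established Business Registration not required.
Rule 3: years in business 8 > 4; employees 52 < 61 → Established Business Certificate required.
Rule 4: provides childcare services → General Business Authorization required.
Rule 5: years in business 8 > 3; operates from an industrially zoned site (not: occupies leased commercial space) → Established Business License not required.
Rule 6: employees 52 > 6; operates from an industrially zoned site → exempt from Childcare Certificate.
Rule 7: employees 52 ≤ 73 → Standard Certificate required.
Rule 8: does not sell alcoholic beverages → Established Business Certificate exemption does not apply.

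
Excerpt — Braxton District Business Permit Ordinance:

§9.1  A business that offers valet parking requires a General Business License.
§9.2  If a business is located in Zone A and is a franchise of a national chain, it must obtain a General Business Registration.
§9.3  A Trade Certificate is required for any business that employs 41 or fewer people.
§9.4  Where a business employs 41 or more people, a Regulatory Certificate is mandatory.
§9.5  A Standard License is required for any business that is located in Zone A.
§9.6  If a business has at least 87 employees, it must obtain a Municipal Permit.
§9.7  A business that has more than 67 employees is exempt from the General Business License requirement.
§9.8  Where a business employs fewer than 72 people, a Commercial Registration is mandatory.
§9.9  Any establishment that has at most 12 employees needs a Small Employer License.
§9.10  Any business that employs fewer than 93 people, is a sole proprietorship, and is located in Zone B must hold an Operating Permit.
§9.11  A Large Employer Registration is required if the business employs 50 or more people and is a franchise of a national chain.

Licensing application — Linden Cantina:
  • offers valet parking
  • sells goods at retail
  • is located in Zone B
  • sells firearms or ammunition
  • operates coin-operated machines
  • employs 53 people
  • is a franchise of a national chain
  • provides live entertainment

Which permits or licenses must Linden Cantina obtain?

§9.1 offers valet parking → General Business License required.
§9.2 is located in Zone B (not: is located in Zone A); is a franchise of a national chain → General Business Registration not required.
§9.3 employees 53 > 41 → Trade Certificate not required.
§9.4 employees 53 ≥ 41 → Regulatory Certificate required.
§9.5 is located in Zone B (not: is located in Zone A) → Standard License not required.
§9.6 employees 53 < 87 → Municipal Permit not required.
§9.7 employees 53 ≤ 67 → General Business License exemption does not apply.
§9.8 employees 53 < 72 → Commercial Registration required.
§9.9 employees 53 > 12 → Small Employer License not required.
§9.10 employees 53 < 93; is a franchise of a national chain (not: is a sole proprietorship); is located in Zone B → Operating Permit not required.
§9.11 employees 53 ≥ 50; is a franchise of a national chain → Large Employer Registration required.

Commercial Registration, General Business License, Large Employer Registration, Regulatory Certificate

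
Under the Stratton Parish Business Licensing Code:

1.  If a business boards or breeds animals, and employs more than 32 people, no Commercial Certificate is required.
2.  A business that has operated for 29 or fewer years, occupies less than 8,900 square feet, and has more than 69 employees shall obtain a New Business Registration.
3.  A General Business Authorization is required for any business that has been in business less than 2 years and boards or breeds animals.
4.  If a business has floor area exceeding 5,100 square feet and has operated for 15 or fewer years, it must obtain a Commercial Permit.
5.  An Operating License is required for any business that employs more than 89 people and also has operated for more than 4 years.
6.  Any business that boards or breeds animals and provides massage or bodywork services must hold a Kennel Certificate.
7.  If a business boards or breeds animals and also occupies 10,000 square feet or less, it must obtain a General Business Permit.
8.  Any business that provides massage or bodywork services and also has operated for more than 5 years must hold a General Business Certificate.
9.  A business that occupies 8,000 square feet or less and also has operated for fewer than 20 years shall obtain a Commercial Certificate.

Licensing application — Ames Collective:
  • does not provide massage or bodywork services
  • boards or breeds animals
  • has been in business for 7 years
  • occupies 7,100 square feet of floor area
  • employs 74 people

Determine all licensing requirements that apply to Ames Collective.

Commercial Permit, General Business Permit, New Business Registration

1. boards or breeds animals; employees 74 > 32 → exempt from Commercial Certificate.
2. years in business 7 ≤ 29; floor area 7,100 square feet < 8,900 square feet; employees 74 > 69 → New Business Registration required.
3. years in business 7 ≥ 2; boards or breeds animals → General Business Authorization not required.
4. floor area 7,100 square feet > 5,100 square feet; years in business 7 ≤ 15 → Commercial Permit required.
5. employees 74 ≤ 89; years in business 7 > 4 → Operating License not required.
6. boards or breeds animals; does not provide massage or bodywork services → Kennel Certificate not required.
7. boards or breeds animals; floor area 7,100 square feet ≤ 10,000 square feet → General Business Permit required.
8. does not provide massage or bodywork services; years in business 7 > 5 → General Business Certificate not required.
9. floor area 7,100 square feet ≤ 8,000 square feet; years in business 7 < 20 → Commercial Certificate required.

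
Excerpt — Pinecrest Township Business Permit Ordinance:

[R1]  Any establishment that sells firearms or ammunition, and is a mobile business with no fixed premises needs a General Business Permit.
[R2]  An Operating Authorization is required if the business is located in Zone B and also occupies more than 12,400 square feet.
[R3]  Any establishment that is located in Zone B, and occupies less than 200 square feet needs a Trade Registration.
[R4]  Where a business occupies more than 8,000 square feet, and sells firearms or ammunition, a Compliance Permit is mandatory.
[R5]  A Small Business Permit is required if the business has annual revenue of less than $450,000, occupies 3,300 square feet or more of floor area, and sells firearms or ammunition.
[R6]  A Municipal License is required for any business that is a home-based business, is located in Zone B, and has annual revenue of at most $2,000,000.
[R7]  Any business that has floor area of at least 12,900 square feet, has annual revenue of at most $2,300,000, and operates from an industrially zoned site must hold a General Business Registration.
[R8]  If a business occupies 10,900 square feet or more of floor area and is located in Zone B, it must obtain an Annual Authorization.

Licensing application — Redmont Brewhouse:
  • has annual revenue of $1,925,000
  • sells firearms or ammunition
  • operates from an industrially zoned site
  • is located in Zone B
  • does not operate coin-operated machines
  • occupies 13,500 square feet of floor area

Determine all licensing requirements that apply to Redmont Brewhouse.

[R1] sells firearms or ammunition; operates from an industrially zoned site (not: is a mobile business with no fixed premises) → General Business Permit not required.
[R2] is located in Zone B; floor area 13,500 square feet > 12,400 square feet → Operating Authorization required.
[R3] is located in Zone B; floor area 13,500 square feet ≥ 200 square feet → Trade Registration not required.
[R4] floor area 13,500 square feet > 8,000 square feet; sells firearms or ammunition → Compliance Permit required.
[R5] revenue $1,925,000 ≥ $450,000; floor area 13,500 square feet ≥ 3,300 square feet; sells firearms or ammunition → Small Business Permit not required.
[R6] operates from an industrially zoned site (not: is a home-based business); is located in Zone B; revenue $1,925,000 ≤ $2,000,000 → Municipal License not required.
[R7] floor area 13,500 square feet ≥ 12,900 square feet; revenue $1,925,000 ≤ $2,300,000; operates from an industrially zoned site → General Business Registration required.
[R8] floor area 13,500 square feet ≥ 10,900 square feet; is located in Zone B → Annual Authorization required.

Annual Authorization, Compliance Permit, General Business Registration, Operating Authorization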